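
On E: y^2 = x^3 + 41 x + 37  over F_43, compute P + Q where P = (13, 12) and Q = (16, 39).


P != Q, so use the chord formula.
s = (y2 - y1) / (x2 - x1) = (27) / (3) mod 43 = 9
x3 = s^2 - x1 - x2 mod 43 = 9^2 - 13 - 16 = 9
y3 = s (x1 - x3) - y1 mod 43 = 9 * (13 - 9) - 12 = 24

P + Q = (9, 24)


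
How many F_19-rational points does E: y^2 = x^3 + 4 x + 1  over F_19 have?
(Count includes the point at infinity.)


For each x in F_19, count y with y^2 = x^3 + 4 x + 1 mod 19:
  x = 0: RHS = 1, y in [1, 18]  -> 2 point(s)
  x = 1: RHS = 6, y in [5, 14]  -> 2 point(s)
  x = 2: RHS = 17, y in [6, 13]  -> 2 point(s)
  x = 4: RHS = 5, y in [9, 10]  -> 2 point(s)
  x = 7: RHS = 11, y in [7, 12]  -> 2 point(s)
  x = 9: RHS = 6, y in [5, 14]  -> 2 point(s)
  x = 15: RHS = 16, y in [4, 15]  -> 2 point(s)
  x = 16: RHS = 0, y in [0]  -> 1 point(s)
  x = 17: RHS = 4, y in [2, 17]  -> 2 point(s)
Affine points: 17. Add the point at infinity: total = 18.

#E(F_19) = 18


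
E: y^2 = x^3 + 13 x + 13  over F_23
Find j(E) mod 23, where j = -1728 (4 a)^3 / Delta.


Delta = -16(4 a^3 + 27 b^2) mod 23 = 8
-1728 * (4 a)^3 = -1728 * (4*13)^3 mod 23 = 19
j = 19 * 8^(-1) mod 23 = 11

j = 11 (mod 23)


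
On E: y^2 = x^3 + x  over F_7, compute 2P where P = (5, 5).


k = 2 = 10_2 (binary, LSB first: 01)
Double-and-add from P = (5, 5):
  bit 0 = 0: acc unchanged = O
  bit 1 = 1: acc = O + (1, 3) = (1, 3)

2P = (1, 3)


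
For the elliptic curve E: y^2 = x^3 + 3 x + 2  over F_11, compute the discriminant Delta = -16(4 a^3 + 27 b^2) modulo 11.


4 a^3 + 27 b^2 = 4*3^3 + 27*2^2 = 108 + 108 = 216
Delta = -16 * (216) = -3456
Delta mod 11 = 9

Delta = 9 (mod 11)


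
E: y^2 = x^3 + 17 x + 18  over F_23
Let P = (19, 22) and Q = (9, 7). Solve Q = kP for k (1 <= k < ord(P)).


Enumerate multiples of P until we hit Q = (9, 7):
  1P = (19, 22)
  2P = (12, 15)
  3P = (16, 4)
  4P = (1, 17)
  5P = (4, 9)
  6P = (3, 21)
  7P = (9, 16)
  8P = (11, 15)
  9P = (20, 3)
  10P = (0, 8)
  11P = (22, 0)
  12P = (0, 15)
  13P = (20, 20)
  14P = (11, 8)
  15P = (9, 7)
Match found at i = 15.

k = 15


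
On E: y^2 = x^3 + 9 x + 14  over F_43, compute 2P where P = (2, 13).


Doubling: s = (3 x1^2 + a) / (2 y1)
s = (3*2^2 + 9) / (2*13) mod 43 = 19
x3 = s^2 - 2 x1 mod 43 = 19^2 - 2*2 = 13
y3 = s (x1 - x3) - y1 mod 43 = 19 * (2 - 13) - 13 = 36

2P = (13, 36)


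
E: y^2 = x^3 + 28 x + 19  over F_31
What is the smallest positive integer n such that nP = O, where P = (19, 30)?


Compute successive multiples of P until we hit O:
  1P = (19, 30)
  2P = (7, 0)
  3P = (19, 1)
  4P = O

ord(P) = 4


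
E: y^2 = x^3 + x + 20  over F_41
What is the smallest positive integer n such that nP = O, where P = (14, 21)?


Compute successive multiples of P until we hit O:
  1P = (14, 21)
  2P = (33, 22)
  3P = (40, 10)
  4P = (32, 15)
  5P = (27, 38)
  6P = (25, 34)
  7P = (20, 39)
  8P = (16, 14)
  ... (continuing to 53P)
  53P = O

ord(P) = 53


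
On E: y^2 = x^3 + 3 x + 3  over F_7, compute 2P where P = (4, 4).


Doubling: s = (3 x1^2 + a) / (2 y1)
s = (3*4^2 + 3) / (2*4) mod 7 = 2
x3 = s^2 - 2 x1 mod 7 = 2^2 - 2*4 = 3
y3 = s (x1 - x3) - y1 mod 7 = 2 * (4 - 3) - 4 = 5

2P = (3, 5)


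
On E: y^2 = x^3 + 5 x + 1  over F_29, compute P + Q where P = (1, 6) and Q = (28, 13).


P != Q, so use the chord formula.
s = (y2 - y1) / (x2 - x1) = (7) / (27) mod 29 = 11
x3 = s^2 - x1 - x2 mod 29 = 11^2 - 1 - 28 = 5
y3 = s (x1 - x3) - y1 mod 29 = 11 * (1 - 5) - 6 = 8

P + Q = (5, 8)


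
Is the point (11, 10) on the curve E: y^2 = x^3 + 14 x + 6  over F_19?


Check whether y^2 = x^3 + 14 x + 6 (mod 19) for (x, y) = (11, 10).
LHS: y^2 = 10^2 mod 19 = 5
RHS: x^3 + 14 x + 6 = 11^3 + 14*11 + 6 mod 19 = 9
LHS != RHS

No, not on the curve


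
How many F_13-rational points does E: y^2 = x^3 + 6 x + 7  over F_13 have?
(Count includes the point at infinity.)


For each x in F_13, count y with y^2 = x^3 + 6 x + 7 mod 13:
  x = 1: RHS = 1, y in [1, 12]  -> 2 point(s)
  x = 2: RHS = 1, y in [1, 12]  -> 2 point(s)
  x = 3: RHS = 0, y in [0]  -> 1 point(s)
  x = 4: RHS = 4, y in [2, 11]  -> 2 point(s)
  x = 6: RHS = 12, y in [5, 8]  -> 2 point(s)
  x = 9: RHS = 10, y in [6, 7]  -> 2 point(s)
  x = 10: RHS = 1, y in [1, 12]  -> 2 point(s)
  x = 11: RHS = 0, y in [0]  -> 1 point(s)
  x = 12: RHS = 0, y in [0]  -> 1 point(s)
Affine points: 15. Add the point at infinity: total = 16.

#E(F_13) = 16


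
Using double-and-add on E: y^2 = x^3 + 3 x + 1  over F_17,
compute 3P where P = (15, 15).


k = 3 = 11_2 (binary, LSB first: 11)
Double-and-add from P = (15, 15):
  bit 0 = 1: acc = O + (15, 15) = (15, 15)
  bit 1 = 1: acc = (15, 15) + (0, 1) = (0, 16)

3P = (0, 16)


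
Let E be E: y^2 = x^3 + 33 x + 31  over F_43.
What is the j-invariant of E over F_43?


Delta = -16(4 a^3 + 27 b^2) mod 43 = 29
-1728 * (4 a)^3 = -1728 * (4*33)^3 mod 43 = 42
j = 42 * 29^(-1) mod 43 = 40

j = 40 (mod 43)


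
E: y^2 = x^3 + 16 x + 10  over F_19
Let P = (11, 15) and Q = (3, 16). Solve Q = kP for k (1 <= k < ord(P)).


Enumerate multiples of P until we hit Q = (3, 16):
  1P = (11, 15)
  2P = (8, 2)
  3P = (4, 9)
  4P = (9, 3)
  5P = (16, 12)
  6P = (3, 3)
  7P = (12, 12)
  8P = (5, 5)
  9P = (10, 12)
  10P = (7, 16)
  11P = (7, 3)
  12P = (10, 7)
  13P = (5, 14)
  14P = (12, 7)
  15P = (3, 16)
Match found at i = 15.

k = 15


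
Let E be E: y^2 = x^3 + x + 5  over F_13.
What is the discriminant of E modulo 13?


4 a^3 + 27 b^2 = 4*1^3 + 27*5^2 = 4 + 675 = 679
Delta = -16 * (679) = -10864
Delta mod 13 = 4

Delta = 4 (mod 13)


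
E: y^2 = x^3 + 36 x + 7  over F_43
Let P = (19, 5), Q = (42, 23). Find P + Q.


P != Q, so use the chord formula.
s = (y2 - y1) / (x2 - x1) = (18) / (23) mod 43 = 12
x3 = s^2 - x1 - x2 mod 43 = 12^2 - 19 - 42 = 40
y3 = s (x1 - x3) - y1 mod 43 = 12 * (19 - 40) - 5 = 1

P + Q = (40, 1)


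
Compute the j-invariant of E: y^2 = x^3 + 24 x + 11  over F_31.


Delta = -16(4 a^3 + 27 b^2) mod 31 = 29
-1728 * (4 a)^3 = -1728 * (4*24)^3 mod 31 = 30
j = 30 * 29^(-1) mod 31 = 16

j = 16 (mod 31)


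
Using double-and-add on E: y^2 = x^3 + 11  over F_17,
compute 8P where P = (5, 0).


k = 8 = 1000_2 (binary, LSB first: 0001)
Double-and-add from P = (5, 0):
  bit 0 = 0: acc unchanged = O
  bit 1 = 0: acc unchanged = O
  bit 2 = 0: acc unchanged = O
  bit 3 = 1: acc = O + O = O

8P = O


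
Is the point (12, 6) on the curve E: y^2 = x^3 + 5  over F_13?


Check whether y^2 = x^3 + 0 x + 5 (mod 13) for (x, y) = (12, 6).
LHS: y^2 = 6^2 mod 13 = 10
RHS: x^3 + 0 x + 5 = 12^3 + 0*12 + 5 mod 13 = 4
LHS != RHS

No, not on the curve


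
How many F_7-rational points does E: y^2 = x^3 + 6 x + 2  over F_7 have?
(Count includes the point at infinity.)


For each x in F_7, count y with y^2 = x^3 + 6 x + 2 mod 7:
  x = 0: RHS = 2, y in [3, 4]  -> 2 point(s)
  x = 1: RHS = 2, y in [3, 4]  -> 2 point(s)
  x = 2: RHS = 1, y in [1, 6]  -> 2 point(s)
  x = 6: RHS = 2, y in [3, 4]  -> 2 point(s)
Affine points: 8. Add the point at infinity: total = 9.

#E(F_7) = 9


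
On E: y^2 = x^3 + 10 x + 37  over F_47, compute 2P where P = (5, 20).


Doubling: s = (3 x1^2 + a) / (2 y1)
s = (3*5^2 + 10) / (2*20) mod 47 = 8
x3 = s^2 - 2 x1 mod 47 = 8^2 - 2*5 = 7
y3 = s (x1 - x3) - y1 mod 47 = 8 * (5 - 7) - 20 = 11

2P = (7, 11)


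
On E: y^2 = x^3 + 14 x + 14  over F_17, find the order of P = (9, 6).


Compute successive multiples of P until we hit O:
  1P = (9, 6)
  2P = (8, 14)
  3P = (13, 9)
  4P = (3, 7)
  5P = (14, 9)
  6P = (10, 7)
  7P = (16, 4)
  8P = (7, 8)
  ... (continuing to 23P)
  23P = O

ord(P) = 23


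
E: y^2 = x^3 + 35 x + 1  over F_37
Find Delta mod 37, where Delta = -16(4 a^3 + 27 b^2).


4 a^3 + 27 b^2 = 4*35^3 + 27*1^2 = 171500 + 27 = 171527
Delta = -16 * (171527) = -2744432
Delta mod 37 = 6

Delta = 6 (mod 37)


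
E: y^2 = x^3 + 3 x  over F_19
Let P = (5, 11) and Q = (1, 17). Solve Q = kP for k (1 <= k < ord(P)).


Enumerate multiples of P until we hit Q = (1, 17):
  1P = (5, 11)
  2P = (1, 17)
Match found at i = 2.

k = 2


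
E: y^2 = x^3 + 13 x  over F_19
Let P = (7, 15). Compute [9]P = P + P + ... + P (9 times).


k = 9 = 1001_2 (binary, LSB first: 1001)
Double-and-add from P = (7, 15):
  bit 0 = 1: acc = O + (7, 15) = (7, 15)
  bit 1 = 0: acc unchanged = (7, 15)
  bit 2 = 0: acc unchanged = (7, 15)
  bit 3 = 1: acc = (7, 15) + (6, 16) = (7, 4)

9P = (7, 4)


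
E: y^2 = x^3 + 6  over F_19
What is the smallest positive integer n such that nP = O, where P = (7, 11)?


Compute successive multiples of P until we hit O:
  1P = (7, 11)
  2P = (12, 10)
  3P = (16, 6)
  4P = (1, 11)
  5P = (11, 8)
  6P = (17, 6)
  7P = (0, 14)
  8P = (18, 10)
  ... (continuing to 21P)
  21P = O

ord(P) = 21


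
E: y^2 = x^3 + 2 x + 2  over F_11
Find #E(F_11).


For each x in F_11, count y with y^2 = x^3 + 2 x + 2 mod 11:
  x = 1: RHS = 5, y in [4, 7]  -> 2 point(s)
  x = 2: RHS = 3, y in [5, 6]  -> 2 point(s)
  x = 5: RHS = 5, y in [4, 7]  -> 2 point(s)
  x = 9: RHS = 1, y in [1, 10]  -> 2 point(s)
Affine points: 8. Add the point at infinity: total = 9.

#E(F_11) = 9


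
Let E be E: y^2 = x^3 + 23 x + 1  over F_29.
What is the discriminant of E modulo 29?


4 a^3 + 27 b^2 = 4*23^3 + 27*1^2 = 48668 + 27 = 48695
Delta = -16 * (48695) = -779120
Delta mod 29 = 23

Delta = 23 (mod 29)


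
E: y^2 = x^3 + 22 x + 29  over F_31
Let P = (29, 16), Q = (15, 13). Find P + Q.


P != Q, so use the chord formula.
s = (y2 - y1) / (x2 - x1) = (28) / (17) mod 31 = 29
x3 = s^2 - x1 - x2 mod 31 = 29^2 - 29 - 15 = 22
y3 = s (x1 - x3) - y1 mod 31 = 29 * (29 - 22) - 16 = 1

P + Q = (22, 1)


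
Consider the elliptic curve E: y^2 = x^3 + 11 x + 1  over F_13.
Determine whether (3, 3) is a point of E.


Check whether y^2 = x^3 + 11 x + 1 (mod 13) for (x, y) = (3, 3).
LHS: y^2 = 3^2 mod 13 = 9
RHS: x^3 + 11 x + 1 = 3^3 + 11*3 + 1 mod 13 = 9
LHS = RHS

Yes, on the curve


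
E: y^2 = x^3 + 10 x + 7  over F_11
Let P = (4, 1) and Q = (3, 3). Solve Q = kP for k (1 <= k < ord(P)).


Enumerate multiples of P until we hit Q = (3, 3):
  1P = (4, 1)
  2P = (8, 4)
  3P = (3, 8)
  4P = (9, 1)
  5P = (9, 10)
  6P = (3, 3)
Match found at i = 6.

k = 6


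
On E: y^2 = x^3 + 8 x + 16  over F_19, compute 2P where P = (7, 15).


Doubling: s = (3 x1^2 + a) / (2 y1)
s = (3*7^2 + 8) / (2*15) mod 19 = 2
x3 = s^2 - 2 x1 mod 19 = 2^2 - 2*7 = 9
y3 = s (x1 - x3) - y1 mod 19 = 2 * (7 - 9) - 15 = 0

2P = (9, 0)


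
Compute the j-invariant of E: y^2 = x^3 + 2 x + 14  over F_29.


Delta = -16(4 a^3 + 27 b^2) mod 29 = 18
-1728 * (4 a)^3 = -1728 * (4*2)^3 mod 29 = 25
j = 25 * 18^(-1) mod 29 = 3

j = 3 (mod 29)


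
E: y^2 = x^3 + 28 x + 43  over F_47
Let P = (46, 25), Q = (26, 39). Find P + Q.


P != Q, so use the chord formula.
s = (y2 - y1) / (x2 - x1) = (14) / (27) mod 47 = 4
x3 = s^2 - x1 - x2 mod 47 = 4^2 - 46 - 26 = 38
y3 = s (x1 - x3) - y1 mod 47 = 4 * (46 - 38) - 25 = 7

P + Q = (38, 7)


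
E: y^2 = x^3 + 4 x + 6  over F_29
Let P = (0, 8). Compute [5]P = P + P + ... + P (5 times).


k = 5 = 101_2 (binary, LSB first: 101)
Double-and-add from P = (0, 8):
  bit 0 = 1: acc = O + (0, 8) = (0, 8)
  bit 1 = 0: acc unchanged = (0, 8)
  bit 2 = 1: acc = (0, 8) + (14, 14) = (14, 15)

5P = (14, 15)


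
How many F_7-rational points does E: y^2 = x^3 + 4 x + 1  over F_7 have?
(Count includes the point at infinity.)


For each x in F_7, count y with y^2 = x^3 + 4 x + 1 mod 7:
  x = 0: RHS = 1, y in [1, 6]  -> 2 point(s)
  x = 4: RHS = 4, y in [2, 5]  -> 2 point(s)
Affine points: 4. Add the point at infinity: total = 5.

#E(F_7) = 5


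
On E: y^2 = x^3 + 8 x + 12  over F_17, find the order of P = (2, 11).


Compute successive multiples of P until we hit O:
  1P = (2, 11)
  2P = (12, 0)
  3P = (2, 6)
  4P = O

ord(P) = 4


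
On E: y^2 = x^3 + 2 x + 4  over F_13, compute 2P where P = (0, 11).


Doubling: s = (3 x1^2 + a) / (2 y1)
s = (3*0^2 + 2) / (2*11) mod 13 = 6
x3 = s^2 - 2 x1 mod 13 = 6^2 - 2*0 = 10
y3 = s (x1 - x3) - y1 mod 13 = 6 * (0 - 10) - 11 = 7

2P = (10, 7)


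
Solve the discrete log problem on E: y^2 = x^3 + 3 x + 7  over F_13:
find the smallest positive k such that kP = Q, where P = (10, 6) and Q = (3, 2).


Enumerate multiples of P until we hit Q = (3, 2):
  1P = (10, 6)
  2P = (9, 3)
  3P = (3, 2)
Match found at i = 3.

k = 3


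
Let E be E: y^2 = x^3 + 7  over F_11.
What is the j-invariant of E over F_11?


Delta = -16(4 a^3 + 27 b^2) mod 11 = 7
-1728 * (4 a)^3 = -1728 * (4*0)^3 mod 11 = 0
j = 0 * 7^(-1) mod 11 = 0

j = 0 (mod 11)


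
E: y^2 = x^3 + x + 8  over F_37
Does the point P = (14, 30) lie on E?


Check whether y^2 = x^3 + 1 x + 8 (mod 37) for (x, y) = (14, 30).
LHS: y^2 = 30^2 mod 37 = 12
RHS: x^3 + 1 x + 8 = 14^3 + 1*14 + 8 mod 37 = 28
LHS != RHS

No, not on the curve


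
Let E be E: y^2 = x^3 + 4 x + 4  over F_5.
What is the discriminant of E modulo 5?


4 a^3 + 27 b^2 = 4*4^3 + 27*4^2 = 256 + 432 = 688
Delta = -16 * (688) = -11008
Delta mod 5 = 2

Delta = 2 (mod 5)


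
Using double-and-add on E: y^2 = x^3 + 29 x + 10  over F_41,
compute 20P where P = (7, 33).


k = 20 = 10100_2 (binary, LSB first: 00101)
Double-and-add from P = (7, 33):
  bit 0 = 0: acc unchanged = O
  bit 1 = 0: acc unchanged = O
  bit 2 = 1: acc = O + (31, 27) = (31, 27)
  bit 3 = 0: acc unchanged = (31, 27)
  bit 4 = 1: acc = (31, 27) + (12, 35) = (31, 14)

20P = (31, 14)


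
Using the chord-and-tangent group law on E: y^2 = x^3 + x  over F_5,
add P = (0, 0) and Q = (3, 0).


P != Q, so use the chord formula.
s = (y2 - y1) / (x2 - x1) = (0) / (3) mod 5 = 0
x3 = s^2 - x1 - x2 mod 5 = 0^2 - 0 - 3 = 2
y3 = s (x1 - x3) - y1 mod 5 = 0 * (0 - 2) - 0 = 0

P + Q = (2, 0)


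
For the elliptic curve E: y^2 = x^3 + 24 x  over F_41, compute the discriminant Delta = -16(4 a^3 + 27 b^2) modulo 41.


4 a^3 + 27 b^2 = 4*24^3 + 27*0^2 = 55296 + 0 = 55296
Delta = -16 * (55296) = -884736
Delta mod 41 = 3

Delta = 3 (mod 41)


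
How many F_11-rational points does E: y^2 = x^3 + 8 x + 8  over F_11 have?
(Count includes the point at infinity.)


For each x in F_11, count y with y^2 = x^3 + 8 x + 8 mod 11:
  x = 3: RHS = 4, y in [2, 9]  -> 2 point(s)
  x = 4: RHS = 5, y in [4, 7]  -> 2 point(s)
  x = 7: RHS = 0, y in [0]  -> 1 point(s)
  x = 8: RHS = 1, y in [1, 10]  -> 2 point(s)
Affine points: 7. Add the point at infinity: total = 8.

#E(F_11) = 8


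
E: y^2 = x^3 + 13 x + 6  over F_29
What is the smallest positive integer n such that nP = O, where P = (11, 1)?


Compute successive multiples of P until we hit O:
  1P = (11, 1)
  2P = (0, 8)
  3P = (22, 6)
  4P = (1, 22)
  5P = (13, 9)
  6P = (21, 17)
  7P = (10, 18)
  8P = (7, 18)
  ... (continuing to 37P)
  37P = O

ord(P) = 37


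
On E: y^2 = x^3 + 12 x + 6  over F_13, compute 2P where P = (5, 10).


Doubling: s = (3 x1^2 + a) / (2 y1)
s = (3*5^2 + 12) / (2*10) mod 13 = 5
x3 = s^2 - 2 x1 mod 13 = 5^2 - 2*5 = 2
y3 = s (x1 - x3) - y1 mod 13 = 5 * (5 - 2) - 10 = 5

2P = (2, 5)


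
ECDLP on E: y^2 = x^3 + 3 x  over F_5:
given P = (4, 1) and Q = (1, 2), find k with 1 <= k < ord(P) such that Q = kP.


Enumerate multiples of P until we hit Q = (1, 2):
  1P = (4, 1)
  2P = (1, 3)
  3P = (1, 2)
Match found at i = 3.

k = 3


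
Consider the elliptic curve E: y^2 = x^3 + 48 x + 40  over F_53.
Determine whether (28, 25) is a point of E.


Check whether y^2 = x^3 + 48 x + 40 (mod 53) for (x, y) = (28, 25).
LHS: y^2 = 25^2 mod 53 = 42
RHS: x^3 + 48 x + 40 = 28^3 + 48*28 + 40 mod 53 = 16
LHS != RHS

No, not on the curve


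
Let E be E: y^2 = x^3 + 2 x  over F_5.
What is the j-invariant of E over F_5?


Delta = -16(4 a^3 + 27 b^2) mod 5 = 3
-1728 * (4 a)^3 = -1728 * (4*2)^3 mod 5 = 4
j = 4 * 3^(-1) mod 5 = 3

j = 3 (mod 5)


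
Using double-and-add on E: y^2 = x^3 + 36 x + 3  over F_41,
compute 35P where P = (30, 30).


k = 35 = 100011_2 (binary, LSB first: 110001)
Double-and-add from P = (30, 30):
  bit 0 = 1: acc = O + (30, 30) = (30, 30)
  bit 1 = 1: acc = (30, 30) + (12, 20) = (15, 33)
  bit 2 = 0: acc unchanged = (15, 33)
  bit 3 = 0: acc unchanged = (15, 33)
  bit 4 = 0: acc unchanged = (15, 33)
  bit 5 = 1: acc = (15, 33) + (29, 37) = (18, 13)

35P = (18, 13)


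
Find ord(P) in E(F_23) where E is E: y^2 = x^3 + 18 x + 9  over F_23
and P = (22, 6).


Compute successive multiples of P until we hit O:
  1P = (22, 6)
  2P = (18, 1)
  3P = (9, 16)
  4P = (16, 0)
  5P = (9, 7)
  6P = (18, 22)
  7P = (22, 17)
  8P = O

ord(P) = 8


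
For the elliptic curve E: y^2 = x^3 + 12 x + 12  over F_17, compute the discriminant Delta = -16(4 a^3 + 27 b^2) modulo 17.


4 a^3 + 27 b^2 = 4*12^3 + 27*12^2 = 6912 + 3888 = 10800
Delta = -16 * (10800) = -172800
Delta mod 17 = 5

Delta = 5 (mod 17)


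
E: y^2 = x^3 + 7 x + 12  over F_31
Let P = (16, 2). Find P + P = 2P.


Doubling: s = (3 x1^2 + a) / (2 y1)
s = (3*16^2 + 7) / (2*2) mod 31 = 0
x3 = s^2 - 2 x1 mod 31 = 0^2 - 2*16 = 30
y3 = s (x1 - x3) - y1 mod 31 = 0 * (16 - 30) - 2 = 29

2P = (30, 29)


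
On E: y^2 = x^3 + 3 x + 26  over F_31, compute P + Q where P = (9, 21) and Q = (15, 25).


P != Q, so use the chord formula.
s = (y2 - y1) / (x2 - x1) = (4) / (6) mod 31 = 11
x3 = s^2 - x1 - x2 mod 31 = 11^2 - 9 - 15 = 4
y3 = s (x1 - x3) - y1 mod 31 = 11 * (9 - 4) - 21 = 3

P + Q = (4, 3)


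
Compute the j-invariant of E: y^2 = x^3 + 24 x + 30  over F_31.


Delta = -16(4 a^3 + 27 b^2) mod 31 = 6
-1728 * (4 a)^3 = -1728 * (4*24)^3 mod 31 = 30
j = 30 * 6^(-1) mod 31 = 5

j = 5 (mod 31)


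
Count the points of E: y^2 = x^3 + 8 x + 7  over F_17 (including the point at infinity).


For each x in F_17, count y with y^2 = x^3 + 8 x + 7 mod 17:
  x = 1: RHS = 16, y in [4, 13]  -> 2 point(s)
  x = 4: RHS = 1, y in [1, 16]  -> 2 point(s)
  x = 5: RHS = 2, y in [6, 11]  -> 2 point(s)
  x = 6: RHS = 16, y in [4, 13]  -> 2 point(s)
  x = 7: RHS = 15, y in [7, 10]  -> 2 point(s)
  x = 9: RHS = 9, y in [3, 14]  -> 2 point(s)
  x = 10: RHS = 16, y in [4, 13]  -> 2 point(s)
  x = 11: RHS = 15, y in [7, 10]  -> 2 point(s)
  x = 13: RHS = 13, y in [8, 9]  -> 2 point(s)
  x = 15: RHS = 0, y in [0]  -> 1 point(s)
  x = 16: RHS = 15, y in [7, 10]  -> 2 point(s)
Affine points: 21. Add the point at infinity: total = 22.

#E(F_17) = 22


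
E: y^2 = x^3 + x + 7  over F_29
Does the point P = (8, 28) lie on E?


Check whether y^2 = x^3 + 1 x + 7 (mod 29) for (x, y) = (8, 28).
LHS: y^2 = 28^2 mod 29 = 1
RHS: x^3 + 1 x + 7 = 8^3 + 1*8 + 7 mod 29 = 5
LHS != RHS

No, not on the curve


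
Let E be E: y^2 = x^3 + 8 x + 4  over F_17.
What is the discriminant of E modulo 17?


4 a^3 + 27 b^2 = 4*8^3 + 27*4^2 = 2048 + 432 = 2480
Delta = -16 * (2480) = -39680
Delta mod 17 = 15

Delta = 15 (mod 17)


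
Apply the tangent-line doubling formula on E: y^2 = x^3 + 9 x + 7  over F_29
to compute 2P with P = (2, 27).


Doubling: s = (3 x1^2 + a) / (2 y1)
s = (3*2^2 + 9) / (2*27) mod 29 = 2
x3 = s^2 - 2 x1 mod 29 = 2^2 - 2*2 = 0
y3 = s (x1 - x3) - y1 mod 29 = 2 * (2 - 0) - 27 = 6

2P = (0, 6)


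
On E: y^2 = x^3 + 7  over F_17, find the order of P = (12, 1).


Compute successive multiples of P until we hit O:
  1P = (12, 1)
  2P = (1, 12)
  3P = (5, 9)
  4P = (2, 7)
  5P = (2, 10)
  6P = (5, 8)
  7P = (1, 5)
  8P = (12, 16)
  ... (continuing to 9P)
  9P = O

ord(P) = 9


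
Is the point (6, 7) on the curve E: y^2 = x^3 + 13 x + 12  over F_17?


Check whether y^2 = x^3 + 13 x + 12 (mod 17) for (x, y) = (6, 7).
LHS: y^2 = 7^2 mod 17 = 15
RHS: x^3 + 13 x + 12 = 6^3 + 13*6 + 12 mod 17 = 0
LHS != RHS

No, not on the curve


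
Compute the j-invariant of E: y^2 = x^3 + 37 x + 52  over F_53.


Delta = -16(4 a^3 + 27 b^2) mod 53 = 51
-1728 * (4 a)^3 = -1728 * (4*37)^3 mod 53 = 33
j = 33 * 51^(-1) mod 53 = 10

j = 10 (mod 53)


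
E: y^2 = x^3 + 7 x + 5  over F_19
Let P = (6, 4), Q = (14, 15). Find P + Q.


P != Q, so use the chord formula.
s = (y2 - y1) / (x2 - x1) = (11) / (8) mod 19 = 18
x3 = s^2 - x1 - x2 mod 19 = 18^2 - 6 - 14 = 0
y3 = s (x1 - x3) - y1 mod 19 = 18 * (6 - 0) - 4 = 9

P + Q = (0, 9)


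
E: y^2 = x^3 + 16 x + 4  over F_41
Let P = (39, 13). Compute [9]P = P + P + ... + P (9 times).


k = 9 = 1001_2 (binary, LSB first: 1001)
Double-and-add from P = (39, 13):
  bit 0 = 1: acc = O + (39, 13) = (39, 13)
  bit 1 = 0: acc unchanged = (39, 13)
  bit 2 = 0: acc unchanged = (39, 13)
  bit 3 = 1: acc = (39, 13) + (14, 26) = (9, 37)

9P = (9, 37)


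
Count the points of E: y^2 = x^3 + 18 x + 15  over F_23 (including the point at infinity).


For each x in F_23, count y with y^2 = x^3 + 18 x + 15 mod 23:
  x = 2: RHS = 13, y in [6, 17]  -> 2 point(s)
  x = 3: RHS = 4, y in [2, 21]  -> 2 point(s)
  x = 4: RHS = 13, y in [6, 17]  -> 2 point(s)
  x = 5: RHS = 0, y in [0]  -> 1 point(s)
  x = 7: RHS = 1, y in [1, 22]  -> 2 point(s)
  x = 8: RHS = 4, y in [2, 21]  -> 2 point(s)
  x = 9: RHS = 9, y in [3, 20]  -> 2 point(s)
  x = 11: RHS = 3, y in [7, 16]  -> 2 point(s)
  x = 12: RHS = 4, y in [2, 21]  -> 2 point(s)
  x = 13: RHS = 8, y in [10, 13]  -> 2 point(s)
  x = 15: RHS = 3, y in [7, 16]  -> 2 point(s)
  x = 16: RHS = 6, y in [11, 12]  -> 2 point(s)
  x = 17: RHS = 13, y in [6, 17]  -> 2 point(s)
  x = 20: RHS = 3, y in [7, 16]  -> 2 point(s)
Affine points: 27. Add the point at infinity: total = 28.

#E(F_23) = 28


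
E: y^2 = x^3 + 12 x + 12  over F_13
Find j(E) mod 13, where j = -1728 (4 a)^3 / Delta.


Delta = -16(4 a^3 + 27 b^2) mod 13 = 9
-1728 * (4 a)^3 = -1728 * (4*12)^3 mod 13 = 1
j = 1 * 9^(-1) mod 13 = 3

j = 3 (mod 13)


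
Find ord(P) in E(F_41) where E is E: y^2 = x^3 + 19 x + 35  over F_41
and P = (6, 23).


Compute successive multiples of P until we hit O:
  1P = (6, 23)
  2P = (28, 25)
  3P = (27, 31)
  4P = (18, 31)
  5P = (22, 21)
  6P = (38, 22)
  7P = (37, 10)
  8P = (37, 31)
  ... (continuing to 15P)
  15P = O

ord(P) = 15


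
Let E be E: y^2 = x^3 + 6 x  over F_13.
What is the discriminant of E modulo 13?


4 a^3 + 27 b^2 = 4*6^3 + 27*0^2 = 864 + 0 = 864
Delta = -16 * (864) = -13824
Delta mod 13 = 8

Delta = 8 (mod 13)


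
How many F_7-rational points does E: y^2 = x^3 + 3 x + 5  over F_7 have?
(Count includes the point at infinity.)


For each x in F_7, count y with y^2 = x^3 + 3 x + 5 mod 7:
  x = 1: RHS = 2, y in [3, 4]  -> 2 point(s)
  x = 4: RHS = 4, y in [2, 5]  -> 2 point(s)
  x = 6: RHS = 1, y in [1, 6]  -> 2 point(s)
Affine points: 6. Add the point at infinity: total = 7.

#E(F_7) = 7


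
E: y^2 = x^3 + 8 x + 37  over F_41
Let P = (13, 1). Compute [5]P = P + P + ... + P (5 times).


k = 5 = 101_2 (binary, LSB first: 101)
Double-and-add from P = (13, 1):
  bit 0 = 1: acc = O + (13, 1) = (13, 1)
  bit 1 = 0: acc unchanged = (13, 1)
  bit 2 = 1: acc = (13, 1) + (4, 16) = (4, 25)

5P = (4, 25)


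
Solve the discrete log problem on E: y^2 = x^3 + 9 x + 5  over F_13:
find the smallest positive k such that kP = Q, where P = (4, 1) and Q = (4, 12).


Enumerate multiples of P until we hit Q = (4, 12):
  1P = (4, 1)
  2P = (8, 2)
  3P = (10, 4)
  4P = (9, 3)
  5P = (9, 10)
  6P = (10, 9)
  7P = (8, 11)
  8P = (4, 12)
Match found at i = 8.

k = 8


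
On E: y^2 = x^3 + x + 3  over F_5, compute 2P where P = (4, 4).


Doubling: s = (3 x1^2 + a) / (2 y1)
s = (3*4^2 + 1) / (2*4) mod 5 = 3
x3 = s^2 - 2 x1 mod 5 = 3^2 - 2*4 = 1
y3 = s (x1 - x3) - y1 mod 5 = 3 * (4 - 1) - 4 = 0

2P = (1, 0)


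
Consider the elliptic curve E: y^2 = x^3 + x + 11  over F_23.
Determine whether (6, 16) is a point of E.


Check whether y^2 = x^3 + 1 x + 11 (mod 23) for (x, y) = (6, 16).
LHS: y^2 = 16^2 mod 23 = 3
RHS: x^3 + 1 x + 11 = 6^3 + 1*6 + 11 mod 23 = 3
LHS = RHS

Yes, on the curve


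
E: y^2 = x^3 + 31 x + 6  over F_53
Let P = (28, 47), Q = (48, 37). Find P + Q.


P != Q, so use the chord formula.
s = (y2 - y1) / (x2 - x1) = (43) / (20) mod 53 = 26
x3 = s^2 - x1 - x2 mod 53 = 26^2 - 28 - 48 = 17
y3 = s (x1 - x3) - y1 mod 53 = 26 * (28 - 17) - 47 = 27

P + Q = (17, 27)


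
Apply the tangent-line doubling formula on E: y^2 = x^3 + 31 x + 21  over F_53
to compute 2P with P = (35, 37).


Doubling: s = (3 x1^2 + a) / (2 y1)
s = (3*35^2 + 31) / (2*37) mod 53 = 20
x3 = s^2 - 2 x1 mod 53 = 20^2 - 2*35 = 12
y3 = s (x1 - x3) - y1 mod 53 = 20 * (35 - 12) - 37 = 52

2P = (12, 52)


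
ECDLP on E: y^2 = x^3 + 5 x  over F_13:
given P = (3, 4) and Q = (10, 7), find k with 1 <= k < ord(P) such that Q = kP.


Enumerate multiples of P until we hit Q = (10, 7):
  1P = (3, 4)
  2P = (10, 7)
Match found at i = 2.

k = 2


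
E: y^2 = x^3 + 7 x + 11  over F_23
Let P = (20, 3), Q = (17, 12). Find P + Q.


P != Q, so use the chord formula.
s = (y2 - y1) / (x2 - x1) = (9) / (20) mod 23 = 20
x3 = s^2 - x1 - x2 mod 23 = 20^2 - 20 - 17 = 18
y3 = s (x1 - x3) - y1 mod 23 = 20 * (20 - 18) - 3 = 14

P + Q = (18, 14)


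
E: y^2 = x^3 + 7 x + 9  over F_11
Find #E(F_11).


For each x in F_11, count y with y^2 = x^3 + 7 x + 9 mod 11:
  x = 0: RHS = 9, y in [3, 8]  -> 2 point(s)
  x = 2: RHS = 9, y in [3, 8]  -> 2 point(s)
  x = 5: RHS = 4, y in [2, 9]  -> 2 point(s)
  x = 6: RHS = 3, y in [5, 6]  -> 2 point(s)
  x = 7: RHS = 5, y in [4, 7]  -> 2 point(s)
  x = 8: RHS = 5, y in [4, 7]  -> 2 point(s)
  x = 9: RHS = 9, y in [3, 8]  -> 2 point(s)
  x = 10: RHS = 1, y in [1, 10]  -> 2 point(s)
Affine points: 16. Add the point at infinity: total = 17.

#E(F_11) = 17


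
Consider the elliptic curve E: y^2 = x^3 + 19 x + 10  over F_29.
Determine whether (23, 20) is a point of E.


Check whether y^2 = x^3 + 19 x + 10 (mod 29) for (x, y) = (23, 20).
LHS: y^2 = 20^2 mod 29 = 23
RHS: x^3 + 19 x + 10 = 23^3 + 19*23 + 10 mod 29 = 28
LHS != RHS

No, not on the curve


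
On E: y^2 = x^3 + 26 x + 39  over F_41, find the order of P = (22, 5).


Compute successive multiples of P until we hit O:
  1P = (22, 5)
  2P = (20, 20)
  3P = (4, 24)
  4P = (17, 33)
  5P = (35, 35)
  6P = (0, 30)
  7P = (28, 13)
  8P = (11, 37)
  ... (continuing to 54P)
  54P = O

ord(P) = 54


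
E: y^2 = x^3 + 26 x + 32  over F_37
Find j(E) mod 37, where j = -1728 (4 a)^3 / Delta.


Delta = -16(4 a^3 + 27 b^2) mod 37 = 14
-1728 * (4 a)^3 = -1728 * (4*26)^3 mod 37 = 1
j = 1 * 14^(-1) mod 37 = 8

j = 8 (mod 37)


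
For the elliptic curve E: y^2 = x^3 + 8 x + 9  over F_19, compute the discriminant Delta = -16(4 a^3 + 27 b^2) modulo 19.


4 a^3 + 27 b^2 = 4*8^3 + 27*9^2 = 2048 + 2187 = 4235
Delta = -16 * (4235) = -67760
Delta mod 19 = 13

Delta = 13 (mod 19)


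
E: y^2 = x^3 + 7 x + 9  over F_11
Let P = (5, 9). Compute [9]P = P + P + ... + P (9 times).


k = 9 = 1001_2 (binary, LSB first: 1001)
Double-and-add from P = (5, 9):
  bit 0 = 1: acc = O + (5, 9) = (5, 9)
  bit 1 = 0: acc unchanged = (5, 9)
  bit 2 = 0: acc unchanged = (5, 9)
  bit 3 = 1: acc = (5, 9) + (10, 1) = (10, 10)

9P = (10, 10)


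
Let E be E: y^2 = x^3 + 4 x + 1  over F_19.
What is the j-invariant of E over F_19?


Delta = -16(4 a^3 + 27 b^2) mod 19 = 13
-1728 * (4 a)^3 = -1728 * (4*4)^3 mod 19 = 11
j = 11 * 13^(-1) mod 19 = 14

j = 14 (mod 19)


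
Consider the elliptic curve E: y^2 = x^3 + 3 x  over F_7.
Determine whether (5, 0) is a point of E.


Check whether y^2 = x^3 + 3 x + 0 (mod 7) for (x, y) = (5, 0).
LHS: y^2 = 0^2 mod 7 = 0
RHS: x^3 + 3 x + 0 = 5^3 + 3*5 + 0 mod 7 = 0
LHS = RHS

Yes, on the curve


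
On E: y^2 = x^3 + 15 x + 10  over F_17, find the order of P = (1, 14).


Compute successive multiples of P until we hit O:
  1P = (1, 14)
  2P = (7, 4)
  3P = (8, 9)
  4P = (4, 10)
  5P = (10, 15)
  6P = (10, 2)
  7P = (4, 7)
  8P = (8, 8)
  ... (continuing to 11P)
  11P = O

ord(P) = 11


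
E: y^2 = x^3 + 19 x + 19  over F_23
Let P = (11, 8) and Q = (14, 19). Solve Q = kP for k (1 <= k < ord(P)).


Enumerate multiples of P until we hit Q = (14, 19):
  1P = (11, 8)
  2P = (5, 3)
  3P = (16, 7)
  4P = (8, 19)
  5P = (20, 2)
  6P = (18, 12)
  7P = (7, 14)
  8P = (13, 18)
  9P = (1, 19)
  10P = (6, 21)
  11P = (10, 17)
  12P = (14, 19)
Match found at i = 12.

k = 12


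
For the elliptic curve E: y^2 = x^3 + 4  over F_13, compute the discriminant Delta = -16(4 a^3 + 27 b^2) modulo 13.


4 a^3 + 27 b^2 = 4*0^3 + 27*4^2 = 0 + 432 = 432
Delta = -16 * (432) = -6912
Delta mod 13 = 4

Delta = 4 (mod 13)


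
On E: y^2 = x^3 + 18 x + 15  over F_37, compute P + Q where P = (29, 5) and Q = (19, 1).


P != Q, so use the chord formula.
s = (y2 - y1) / (x2 - x1) = (33) / (27) mod 37 = 30
x3 = s^2 - x1 - x2 mod 37 = 30^2 - 29 - 19 = 1
y3 = s (x1 - x3) - y1 mod 37 = 30 * (29 - 1) - 5 = 21

P + Q = (1, 21)


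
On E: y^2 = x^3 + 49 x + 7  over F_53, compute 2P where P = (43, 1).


Doubling: s = (3 x1^2 + a) / (2 y1)
s = (3*43^2 + 49) / (2*1) mod 53 = 42
x3 = s^2 - 2 x1 mod 53 = 42^2 - 2*43 = 35
y3 = s (x1 - x3) - y1 mod 53 = 42 * (43 - 35) - 1 = 17

2P = (35, 17)


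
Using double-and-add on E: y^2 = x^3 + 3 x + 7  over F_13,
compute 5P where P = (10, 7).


k = 5 = 101_2 (binary, LSB first: 101)
Double-and-add from P = (10, 7):
  bit 0 = 1: acc = O + (10, 7) = (10, 7)
  bit 1 = 0: acc unchanged = (10, 7)
  bit 2 = 1: acc = (10, 7) + (12, 9) = (5, 11)

5P = (5, 11)


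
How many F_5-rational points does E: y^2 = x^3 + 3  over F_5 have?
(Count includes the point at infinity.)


For each x in F_5, count y with y^2 = x^3 + 0 x + 3 mod 5:
  x = 1: RHS = 4, y in [2, 3]  -> 2 point(s)
  x = 2: RHS = 1, y in [1, 4]  -> 2 point(s)
  x = 3: RHS = 0, y in [0]  -> 1 point(s)
Affine points: 5. Add the point at infinity: total = 6.

#E(F_5) = 6


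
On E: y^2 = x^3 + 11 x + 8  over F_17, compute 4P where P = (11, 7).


k = 4 = 100_2 (binary, LSB first: 001)
Double-and-add from P = (11, 7):
  bit 0 = 0: acc unchanged = O
  bit 1 = 0: acc unchanged = O
  bit 2 = 1: acc = O + (12, 7) = (12, 7)

4P = (12, 7)


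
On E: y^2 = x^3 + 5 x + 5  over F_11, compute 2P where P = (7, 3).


Doubling: s = (3 x1^2 + a) / (2 y1)
s = (3*7^2 + 5) / (2*3) mod 11 = 7
x3 = s^2 - 2 x1 mod 11 = 7^2 - 2*7 = 2
y3 = s (x1 - x3) - y1 mod 11 = 7 * (7 - 2) - 3 = 10

2P = (2, 10)


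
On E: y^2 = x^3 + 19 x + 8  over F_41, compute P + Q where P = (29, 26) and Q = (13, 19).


P != Q, so use the chord formula.
s = (y2 - y1) / (x2 - x1) = (34) / (25) mod 41 = 3
x3 = s^2 - x1 - x2 mod 41 = 3^2 - 29 - 13 = 8
y3 = s (x1 - x3) - y1 mod 41 = 3 * (29 - 8) - 26 = 37

P + Q = (8, 37)


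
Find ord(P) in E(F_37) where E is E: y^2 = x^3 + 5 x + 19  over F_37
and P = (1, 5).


Compute successive multiples of P until we hit O:
  1P = (1, 5)
  2P = (9, 33)
  3P = (30, 23)
  4P = (18, 24)
  5P = (14, 24)
  6P = (11, 6)
  7P = (35, 36)
  8P = (5, 24)
  ... (continuing to 17P)
  17P = O

ord(P) = 17


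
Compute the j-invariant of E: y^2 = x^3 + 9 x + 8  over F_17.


Delta = -16(4 a^3 + 27 b^2) mod 17 = 3
-1728 * (4 a)^3 = -1728 * (4*9)^3 mod 17 = 14
j = 14 * 3^(-1) mod 17 = 16

j = 16 (mod 17)


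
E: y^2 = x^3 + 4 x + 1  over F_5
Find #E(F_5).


For each x in F_5, count y with y^2 = x^3 + 4 x + 1 mod 5:
  x = 0: RHS = 1, y in [1, 4]  -> 2 point(s)
  x = 1: RHS = 1, y in [1, 4]  -> 2 point(s)
  x = 3: RHS = 0, y in [0]  -> 1 point(s)
  x = 4: RHS = 1, y in [1, 4]  -> 2 point(s)
Affine points: 7. Add the point at infinity: total = 8.

#E(F_5) = 8


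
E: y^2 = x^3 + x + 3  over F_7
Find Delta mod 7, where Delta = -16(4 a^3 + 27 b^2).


4 a^3 + 27 b^2 = 4*1^3 + 27*3^2 = 4 + 243 = 247
Delta = -16 * (247) = -3952
Delta mod 7 = 3

Delta = 3 (mod 7)


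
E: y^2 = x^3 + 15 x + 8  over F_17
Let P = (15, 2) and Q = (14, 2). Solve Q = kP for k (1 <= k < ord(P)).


Enumerate multiples of P until we hit Q = (14, 2):
  1P = (15, 2)
  2P = (6, 12)
  3P = (5, 2)
  4P = (14, 15)
  5P = (4, 8)
  6P = (16, 14)
  7P = (11, 12)
  8P = (10, 11)
  9P = (0, 5)
  10P = (0, 12)
  11P = (10, 6)
  12P = (11, 5)
  13P = (16, 3)
  14P = (4, 9)
  15P = (14, 2)
Match found at i = 15.

k = 15


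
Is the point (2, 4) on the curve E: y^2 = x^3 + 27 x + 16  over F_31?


Check whether y^2 = x^3 + 27 x + 16 (mod 31) for (x, y) = (2, 4).
LHS: y^2 = 4^2 mod 31 = 16
RHS: x^3 + 27 x + 16 = 2^3 + 27*2 + 16 mod 31 = 16
LHS = RHS

Yes, on the curve


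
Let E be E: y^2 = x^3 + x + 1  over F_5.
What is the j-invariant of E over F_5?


Delta = -16(4 a^3 + 27 b^2) mod 5 = 4
-1728 * (4 a)^3 = -1728 * (4*1)^3 mod 5 = 3
j = 3 * 4^(-1) mod 5 = 2

j = 2 (mod 5)


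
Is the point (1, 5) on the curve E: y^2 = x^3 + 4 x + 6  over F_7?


Check whether y^2 = x^3 + 4 x + 6 (mod 7) for (x, y) = (1, 5).
LHS: y^2 = 5^2 mod 7 = 4
RHS: x^3 + 4 x + 6 = 1^3 + 4*1 + 6 mod 7 = 4
LHS = RHS

Yes, on the curve


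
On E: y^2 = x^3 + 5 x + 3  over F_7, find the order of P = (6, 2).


Compute successive multiples of P until we hit O:
  1P = (6, 2)
  2P = (6, 5)
  3P = O

ord(P) = 3


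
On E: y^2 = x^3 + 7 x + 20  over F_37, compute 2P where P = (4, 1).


Doubling: s = (3 x1^2 + a) / (2 y1)
s = (3*4^2 + 7) / (2*1) mod 37 = 9
x3 = s^2 - 2 x1 mod 37 = 9^2 - 2*4 = 36
y3 = s (x1 - x3) - y1 mod 37 = 9 * (4 - 36) - 1 = 7

2P = (36, 7)


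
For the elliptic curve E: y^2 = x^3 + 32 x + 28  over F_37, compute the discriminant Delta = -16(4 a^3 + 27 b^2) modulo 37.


4 a^3 + 27 b^2 = 4*32^3 + 27*28^2 = 131072 + 21168 = 152240
Delta = -16 * (152240) = -2435840
Delta mod 37 = 18

Delta = 18 (mod 37)


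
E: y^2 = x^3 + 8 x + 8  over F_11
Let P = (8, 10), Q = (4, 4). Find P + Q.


P != Q, so use the chord formula.
s = (y2 - y1) / (x2 - x1) = (5) / (7) mod 11 = 7
x3 = s^2 - x1 - x2 mod 11 = 7^2 - 8 - 4 = 4
y3 = s (x1 - x3) - y1 mod 11 = 7 * (8 - 4) - 10 = 7

P + Q = (4, 7)


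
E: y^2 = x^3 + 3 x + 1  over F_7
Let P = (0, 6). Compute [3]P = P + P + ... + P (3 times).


k = 3 = 11_2 (binary, LSB first: 11)
Double-and-add from P = (0, 6):
  bit 0 = 1: acc = O + (0, 6) = (0, 6)
  bit 1 = 1: acc = (0, 6) + (4, 0) = (0, 1)

3P = (0, 1)


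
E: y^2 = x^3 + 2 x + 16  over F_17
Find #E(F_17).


For each x in F_17, count y with y^2 = x^3 + 2 x + 16 mod 17:
  x = 0: RHS = 16, y in [4, 13]  -> 2 point(s)
  x = 1: RHS = 2, y in [6, 11]  -> 2 point(s)
  x = 3: RHS = 15, y in [7, 10]  -> 2 point(s)
  x = 5: RHS = 15, y in [7, 10]  -> 2 point(s)
  x = 7: RHS = 16, y in [4, 13]  -> 2 point(s)
  x = 8: RHS = 0, y in [0]  -> 1 point(s)
  x = 9: RHS = 15, y in [7, 10]  -> 2 point(s)
  x = 10: RHS = 16, y in [4, 13]  -> 2 point(s)
  x = 11: RHS = 9, y in [3, 14]  -> 2 point(s)
  x = 12: RHS = 0, y in [0]  -> 1 point(s)
  x = 14: RHS = 0, y in [0]  -> 1 point(s)
  x = 15: RHS = 4, y in [2, 15]  -> 2 point(s)
  x = 16: RHS = 13, y in [8, 9]  -> 2 point(s)
Affine points: 23. Add the point at infinity: total = 24.

#E(F_17) = 24


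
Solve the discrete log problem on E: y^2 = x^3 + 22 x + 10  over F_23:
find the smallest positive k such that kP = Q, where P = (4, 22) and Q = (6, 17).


Enumerate multiples of P until we hit Q = (6, 17):
  1P = (4, 22)
  2P = (21, 21)
  3P = (14, 7)
  4P = (13, 3)
  5P = (15, 14)
  6P = (7, 22)
  7P = (12, 1)
  8P = (20, 20)
  9P = (8, 13)
  10P = (6, 17)
Match found at i = 10.

k = 10


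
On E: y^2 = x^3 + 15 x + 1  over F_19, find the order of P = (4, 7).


Compute successive multiples of P until we hit O:
  1P = (4, 7)
  2P = (17, 1)
  3P = (18, 17)
  4P = (1, 6)
  5P = (12, 3)
  6P = (8, 14)
  7P = (16, 10)
  8P = (5, 7)
  ... (continuing to 25P)
  25P = O

ord(P) = 25


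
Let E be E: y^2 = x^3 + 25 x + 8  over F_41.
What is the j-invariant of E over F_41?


Delta = -16(4 a^3 + 27 b^2) mod 41 = 17
-1728 * (4 a)^3 = -1728 * (4*25)^3 mod 41 = 22
j = 22 * 17^(-1) mod 41 = 23

j = 23 (mod 41)


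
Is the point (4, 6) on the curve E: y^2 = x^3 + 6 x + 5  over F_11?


Check whether y^2 = x^3 + 6 x + 5 (mod 11) for (x, y) = (4, 6).
LHS: y^2 = 6^2 mod 11 = 3
RHS: x^3 + 6 x + 5 = 4^3 + 6*4 + 5 mod 11 = 5
LHS != RHS

No, not on the curve


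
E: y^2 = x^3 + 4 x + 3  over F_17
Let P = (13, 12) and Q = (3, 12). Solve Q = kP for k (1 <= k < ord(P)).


Enumerate multiples of P until we hit Q = (3, 12):
  1P = (13, 12)
  2P = (16, 7)
  3P = (4, 7)
  4P = (15, 2)
  5P = (14, 10)
  6P = (11, 1)
  7P = (2, 6)
  8P = (3, 12)
Match found at i = 8.

k = 8


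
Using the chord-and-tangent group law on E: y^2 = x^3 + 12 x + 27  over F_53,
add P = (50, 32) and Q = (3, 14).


P != Q, so use the chord formula.
s = (y2 - y1) / (x2 - x1) = (35) / (6) mod 53 = 50
x3 = s^2 - x1 - x2 mod 53 = 50^2 - 50 - 3 = 9
y3 = s (x1 - x3) - y1 mod 53 = 50 * (50 - 9) - 32 = 4

P + Q = (9, 4)


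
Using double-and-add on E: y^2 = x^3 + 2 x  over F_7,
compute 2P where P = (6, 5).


k = 2 = 10_2 (binary, LSB first: 01)
Double-and-add from P = (6, 5):
  bit 0 = 0: acc unchanged = O
  bit 1 = 1: acc = O + (4, 3) = (4, 3)

2P = (4, 3)


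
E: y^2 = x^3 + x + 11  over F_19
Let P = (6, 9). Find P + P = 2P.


Doubling: s = (3 x1^2 + a) / (2 y1)
s = (3*6^2 + 1) / (2*9) mod 19 = 5
x3 = s^2 - 2 x1 mod 19 = 5^2 - 2*6 = 13
y3 = s (x1 - x3) - y1 mod 19 = 5 * (6 - 13) - 9 = 13

2P = (13, 13)


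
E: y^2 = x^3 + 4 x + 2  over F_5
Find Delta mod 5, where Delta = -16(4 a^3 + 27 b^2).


4 a^3 + 27 b^2 = 4*4^3 + 27*2^2 = 256 + 108 = 364
Delta = -16 * (364) = -5824
Delta mod 5 = 1

Delta = 1 (mod 5)


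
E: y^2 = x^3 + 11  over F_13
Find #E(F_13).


For each x in F_13, count y with y^2 = x^3 + 0 x + 11 mod 13:
  x = 1: RHS = 12, y in [5, 8]  -> 2 point(s)
  x = 3: RHS = 12, y in [5, 8]  -> 2 point(s)
  x = 4: RHS = 10, y in [6, 7]  -> 2 point(s)
  x = 7: RHS = 3, y in [4, 9]  -> 2 point(s)
  x = 8: RHS = 3, y in [4, 9]  -> 2 point(s)
  x = 9: RHS = 12, y in [5, 8]  -> 2 point(s)
  x = 10: RHS = 10, y in [6, 7]  -> 2 point(s)
  x = 11: RHS = 3, y in [4, 9]  -> 2 point(s)
  x = 12: RHS = 10, y in [6, 7]  -> 2 point(s)
Affine points: 18. Add the point at infinity: total = 19.

#E(F_13) = 19


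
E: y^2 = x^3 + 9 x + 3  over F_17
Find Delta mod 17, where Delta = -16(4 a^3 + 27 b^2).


4 a^3 + 27 b^2 = 4*9^3 + 27*3^2 = 2916 + 243 = 3159
Delta = -16 * (3159) = -50544
Delta mod 17 = 14

Delta = 14 (mod 17)


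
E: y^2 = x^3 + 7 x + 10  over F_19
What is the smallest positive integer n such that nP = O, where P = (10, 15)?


Compute successive multiples of P until we hit O:
  1P = (10, 15)
  2P = (3, 18)
  3P = (12, 13)
  4P = (17, 11)
  5P = (9, 17)
  6P = (4, 11)
  7P = (16, 0)
  8P = (4, 8)
  ... (continuing to 14P)
  14P = O

ord(P) = 14


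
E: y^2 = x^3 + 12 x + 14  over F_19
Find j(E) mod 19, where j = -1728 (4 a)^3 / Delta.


Delta = -16(4 a^3 + 27 b^2) mod 19 = 18
-1728 * (4 a)^3 = -1728 * (4*12)^3 mod 19 = 12
j = 12 * 18^(-1) mod 19 = 7

j = 7 (mod 19)


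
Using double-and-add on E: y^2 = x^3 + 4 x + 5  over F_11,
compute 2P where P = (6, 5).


k = 2 = 10_2 (binary, LSB first: 01)
Double-and-add from P = (6, 5):
  bit 0 = 0: acc unchanged = O
  bit 1 = 1: acc = O + (3, 0) = (3, 0)

2P = (3, 0)


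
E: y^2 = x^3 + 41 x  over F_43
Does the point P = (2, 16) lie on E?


Check whether y^2 = x^3 + 41 x + 0 (mod 43) for (x, y) = (2, 16).
LHS: y^2 = 16^2 mod 43 = 41
RHS: x^3 + 41 x + 0 = 2^3 + 41*2 + 0 mod 43 = 4
LHS != RHS

No, not on the curve


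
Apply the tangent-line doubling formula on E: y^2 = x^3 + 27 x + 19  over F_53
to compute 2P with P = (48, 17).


Doubling: s = (3 x1^2 + a) / (2 y1)
s = (3*48^2 + 27) / (2*17) mod 53 = 3
x3 = s^2 - 2 x1 mod 53 = 3^2 - 2*48 = 19
y3 = s (x1 - x3) - y1 mod 53 = 3 * (48 - 19) - 17 = 17

2P = (19, 17)


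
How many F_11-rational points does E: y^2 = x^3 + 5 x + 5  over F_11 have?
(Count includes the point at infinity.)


For each x in F_11, count y with y^2 = x^3 + 5 x + 5 mod 11:
  x = 0: RHS = 5, y in [4, 7]  -> 2 point(s)
  x = 1: RHS = 0, y in [0]  -> 1 point(s)
  x = 2: RHS = 1, y in [1, 10]  -> 2 point(s)
  x = 3: RHS = 3, y in [5, 6]  -> 2 point(s)
  x = 4: RHS = 1, y in [1, 10]  -> 2 point(s)
  x = 5: RHS = 1, y in [1, 10]  -> 2 point(s)
  x = 6: RHS = 9, y in [3, 8]  -> 2 point(s)
  x = 7: RHS = 9, y in [3, 8]  -> 2 point(s)
  x = 9: RHS = 9, y in [3, 8]  -> 2 point(s)
Affine points: 17. Add the point at infinity: total = 18.

#E(F_11) = 18
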